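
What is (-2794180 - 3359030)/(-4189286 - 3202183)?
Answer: 2051070/2463823 ≈ 0.83247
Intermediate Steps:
(-2794180 - 3359030)/(-4189286 - 3202183) = -6153210/(-7391469) = -6153210*(-1/7391469) = 2051070/2463823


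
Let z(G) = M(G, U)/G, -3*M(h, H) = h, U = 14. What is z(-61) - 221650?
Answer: -664951/3 ≈ -2.2165e+5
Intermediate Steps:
M(h, H) = -h/3
z(G) = -⅓ (z(G) = (-G/3)/G = -⅓)
z(-61) - 221650 = -⅓ - 221650 = -664951/3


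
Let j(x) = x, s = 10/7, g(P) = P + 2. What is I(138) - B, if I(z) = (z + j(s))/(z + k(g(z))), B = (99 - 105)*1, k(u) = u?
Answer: 6326/973 ≈ 6.5015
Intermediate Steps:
g(P) = 2 + P
s = 10/7 (s = 10*(⅐) = 10/7 ≈ 1.4286)
B = -6 (B = -6*1 = -6)
I(z) = (10/7 + z)/(2 + 2*z) (I(z) = (z + 10/7)/(z + (2 + z)) = (10/7 + z)/(2 + 2*z))
I(138) - B = (10 + 7*138)/(14*(1 + 138)) - 1*(-6) = (1/14)*(10 + 966)/139 + 6 = (1/14)*(1/139)*976 + 6 = 488/973 + 6 = 6326/973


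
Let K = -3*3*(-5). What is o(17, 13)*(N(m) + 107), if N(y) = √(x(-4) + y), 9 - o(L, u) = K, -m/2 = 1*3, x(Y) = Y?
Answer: -3852 - 36*I*√10 ≈ -3852.0 - 113.84*I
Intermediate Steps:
m = -6 (m = -2*3 = -6)
K = 45 (K = -9*(-5) = 45)
o(L, u) = -36 (o(L, u) = 9 - 1*45 = 9 - 45 = -36)
N(y) = √(-4 + y)
o(17, 13)*(N(m) + 107) = -36*(√(-4 - 6) + 107) = -36*(√(-10) + 107) = -36*(I*√10 + 107) = -36*(107 + I*√10) = -3852 - 36*I*√10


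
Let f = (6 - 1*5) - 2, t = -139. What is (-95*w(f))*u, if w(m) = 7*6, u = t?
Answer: 554610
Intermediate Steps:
u = -139
f = -1 (f = (6 - 5) - 2 = 1 - 2 = -1)
w(m) = 42
(-95*w(f))*u = -95*42*(-139) = -3990*(-139) = 554610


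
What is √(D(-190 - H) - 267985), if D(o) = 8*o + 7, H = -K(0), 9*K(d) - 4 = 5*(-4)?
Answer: I*√2425610/3 ≈ 519.15*I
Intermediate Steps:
K(d) = -16/9 (K(d) = 4/9 + (5*(-4))/9 = 4/9 + (⅑)*(-20) = 4/9 - 20/9 = -16/9)
H = 16/9 (H = -1*(-16/9) = 16/9 ≈ 1.7778)
D(o) = 7 + 8*o
√(D(-190 - H) - 267985) = √((7 + 8*(-190 - 1*16/9)) - 267985) = √((7 + 8*(-190 - 16/9)) - 267985) = √((7 + 8*(-1726/9)) - 267985) = √((7 - 13808/9) - 267985) = √(-13745/9 - 267985) = √(-2425610/9) = I*√2425610/3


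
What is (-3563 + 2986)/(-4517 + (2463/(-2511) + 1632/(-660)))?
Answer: 26562195/208099082 ≈ 0.12764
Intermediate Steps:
(-3563 + 2986)/(-4517 + (2463/(-2511) + 1632/(-660))) = -577/(-4517 + (2463*(-1/2511) + 1632*(-1/660))) = -577/(-4517 + (-821/837 - 136/55)) = -577/(-4517 - 158987/46035) = -577/(-208099082/46035) = -577*(-46035/208099082) = 26562195/208099082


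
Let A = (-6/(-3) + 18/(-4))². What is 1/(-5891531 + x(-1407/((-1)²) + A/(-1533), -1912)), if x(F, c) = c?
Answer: -1/5893443 ≈ -1.6968e-7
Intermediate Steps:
A = 25/4 (A = (-6*(-⅓) + 18*(-¼))² = (2 - 9/2)² = (-5/2)² = 25/4 ≈ 6.2500)
1/(-5891531 + x(-1407/((-1)²) + A/(-1533), -1912)) = 1/(-5891531 - 1912) = 1/(-5893443) = -1/5893443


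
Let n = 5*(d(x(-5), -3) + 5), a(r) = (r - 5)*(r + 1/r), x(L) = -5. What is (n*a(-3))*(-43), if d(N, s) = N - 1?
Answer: 17200/3 ≈ 5733.3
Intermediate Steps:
d(N, s) = -1 + N
a(r) = (-5 + r)*(r + 1/r)
n = -5 (n = 5*((-1 - 5) + 5) = 5*(-6 + 5) = 5*(-1) = -5)
(n*a(-3))*(-43) = -5*(1 + (-3)² - 5*(-3) - 5/(-3))*(-43) = -5*(1 + 9 + 15 - 5*(-⅓))*(-43) = -5*(1 + 9 + 15 + 5/3)*(-43) = -5*80/3*(-43) = -400/3*(-43) = 17200/3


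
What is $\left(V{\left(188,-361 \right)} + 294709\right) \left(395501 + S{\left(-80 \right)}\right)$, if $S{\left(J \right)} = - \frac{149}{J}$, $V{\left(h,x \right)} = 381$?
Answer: $\frac{933671517561}{8} \approx 1.1671 \cdot 10^{11}$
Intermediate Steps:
$\left(V{\left(188,-361 \right)} + 294709\right) \left(395501 + S{\left(-80 \right)}\right) = \left(381 + 294709\right) \left(395501 - \frac{149}{-80}\right) = 295090 \left(395501 - - \frac{149}{80}\right) = 295090 \left(395501 + \frac{149}{80}\right) = 295090 \cdot \frac{31640229}{80} = \frac{933671517561}{8}$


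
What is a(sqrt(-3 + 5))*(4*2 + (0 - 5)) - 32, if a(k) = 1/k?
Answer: -32 + 3*sqrt(2)/2 ≈ -29.879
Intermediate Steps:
a(sqrt(-3 + 5))*(4*2 + (0 - 5)) - 32 = (4*2 + (0 - 5))/(sqrt(-3 + 5)) - 32 = (8 - 5)/(sqrt(2)) - 32 = (sqrt(2)/2)*3 - 32 = 3*sqrt(2)/2 - 32 = -32 + 3*sqrt(2)/2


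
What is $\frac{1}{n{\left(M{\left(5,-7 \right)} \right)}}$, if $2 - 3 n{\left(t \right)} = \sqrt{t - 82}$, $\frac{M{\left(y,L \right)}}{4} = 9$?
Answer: $\frac{3}{25} + \frac{3 i \sqrt{46}}{50} \approx 0.12 + 0.40694 i$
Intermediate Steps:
$M{\left(y,L \right)} = 36$ ($M{\left(y,L \right)} = 4 \cdot 9 = 36$)
$n{\left(t \right)} = \frac{2}{3} - \frac{\sqrt{-82 + t}}{3}$ ($n{\left(t \right)} = \frac{2}{3} - \frac{\sqrt{t - 82}}{3} = \frac{2}{3} - \frac{\sqrt{-82 + t}}{3}$)
$\frac{1}{n{\left(M{\left(5,-7 \right)} \right)}} = \frac{1}{\frac{2}{3} - \frac{\sqrt{-82 + 36}}{3}} = \frac{1}{\frac{2}{3} - \frac{\sqrt{-46}}{3}} = \frac{1}{\frac{2}{3} - \frac{i \sqrt{46}}{3}}$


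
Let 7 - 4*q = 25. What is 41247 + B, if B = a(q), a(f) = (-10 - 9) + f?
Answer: 82447/2 ≈ 41224.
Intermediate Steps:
q = -9/2 (q = 7/4 - ¼*25 = 7/4 - 25/4 = -9/2 ≈ -4.5000)
a(f) = -19 + f
B = -47/2 (B = -19 - 9/2 = -47/2 ≈ -23.500)
41247 + B = 41247 - 47/2 = 82447/2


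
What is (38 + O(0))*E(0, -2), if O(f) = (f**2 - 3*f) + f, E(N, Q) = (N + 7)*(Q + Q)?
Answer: -1064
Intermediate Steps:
E(N, Q) = 2*Q*(7 + N) (E(N, Q) = (7 + N)*(2*Q) = 2*Q*(7 + N))
O(f) = f**2 - 2*f
(38 + O(0))*E(0, -2) = (38 + 0*(-2 + 0))*(2*(-2)*(7 + 0)) = (38 + 0*(-2))*(2*(-2)*7) = (38 + 0)*(-28) = 38*(-28) = -1064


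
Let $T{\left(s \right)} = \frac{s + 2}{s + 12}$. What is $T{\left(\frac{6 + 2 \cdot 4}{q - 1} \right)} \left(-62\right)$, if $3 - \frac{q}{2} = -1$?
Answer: $- \frac{124}{7} \approx -17.714$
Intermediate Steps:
$q = 8$ ($q = 6 - -2 = 6 + 2 = 8$)
$T{\left(s \right)} = \frac{2 + s}{12 + s}$
$T{\left(\frac{6 + 2 \cdot 4}{q - 1} \right)} \left(-62\right) = \frac{2 + \frac{6 + 2 \cdot 4}{8 - 1}}{12 + \frac{6 + 2 \cdot 4}{8 - 1}} \left(-62\right) = \frac{2 + \frac{6 + 8}{7}}{12 + \frac{6 + 8}{7}} \left(-62\right) = \frac{2 + 14 \cdot \frac{1}{7}}{12 + 14 \cdot \frac{1}{7}} \left(-62\right) = \frac{2 + 2}{12 + 2} \left(-62\right) = \frac{1}{14} \cdot 4 \left(-62\right) = \frac{2}{7} \left(-62\right) = - \frac{124}{7}$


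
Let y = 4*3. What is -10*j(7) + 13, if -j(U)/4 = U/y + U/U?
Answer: 229/3 ≈ 76.333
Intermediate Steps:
y = 12
j(U) = -4 - U/3 (j(U) = -4*(U/12 + U/U) = -4*(U*(1/12) + 1) = -4*(U/12 + 1) = -4*(1 + U/12) = -4 - U/3)
-10*j(7) + 13 = -10*(-4 - ⅓*7) + 13 = -10*(-4 - 7/3) + 13 = -10*(-19/3) + 13 = 190/3 + 13 = 229/3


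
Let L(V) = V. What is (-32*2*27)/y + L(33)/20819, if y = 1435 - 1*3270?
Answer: 36035787/38202865 ≈ 0.94327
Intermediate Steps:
y = -1835 (y = 1435 - 3270 = -1835)
(-32*2*27)/y + L(33)/20819 = (-32*2*27)/(-1835) + 33/20819 = -64*27*(-1/1835) + 33*(1/20819) = -1728*(-1/1835) + 33/20819 = 1728/1835 + 33/20819 = 36035787/38202865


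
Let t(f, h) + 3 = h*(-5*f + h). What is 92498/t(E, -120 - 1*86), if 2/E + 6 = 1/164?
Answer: 90925534/41373799 ≈ 2.1977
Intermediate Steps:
E = -328/983 (E = 2/(-6 + 1/164) = 2/(-983/164) = 2*(-164/983) = -328/983 ≈ -0.33367)
t(f, h) = -3 + h*(h - 5*f) (t(f, h) = -3 + h*(-5*f + h) = -3 + h*(h - 5*f))
92498/t(E, -120 - 1*86) = 92498/(-3 + (-120 - 1*86)² - 5*(-328/983)*(-120 - 1*86)) = 92498/(-3 + (-120 - 86)² - 5*(-328/983)*(-120 - 86)) = 92498/(-3 + (-206)² - 5*(-328/983)*(-206)) = 92498/(-3 + 42436 - 337840/983) = 92498/(41373799/983) = 92498*(983/41373799) = 90925534/41373799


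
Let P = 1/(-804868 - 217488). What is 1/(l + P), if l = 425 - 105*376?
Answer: -1022356/39928113581 ≈ -2.5605e-5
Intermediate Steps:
P = -1/1022356 (P = 1/(-1022356) = -1/1022356 ≈ -9.7813e-7)
l = -39055 (l = 425 - 39480 = -39055)
1/(l + P) = 1/(-39055 - 1/1022356) = 1/(-39928113581/1022356) = -1022356/39928113581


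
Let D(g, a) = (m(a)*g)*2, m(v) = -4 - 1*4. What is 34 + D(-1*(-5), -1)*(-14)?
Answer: 1154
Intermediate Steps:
m(v) = -8 (m(v) = -4 - 4 = -8)
D(g, a) = -16*g (D(g, a) = -8*g*2 = -16*g)
34 + D(-1*(-5), -1)*(-14) = 34 - (-16)*(-5)*(-14) = 34 - 16*5*(-14) = 34 - 80*(-14) = 34 + 1120 = 1154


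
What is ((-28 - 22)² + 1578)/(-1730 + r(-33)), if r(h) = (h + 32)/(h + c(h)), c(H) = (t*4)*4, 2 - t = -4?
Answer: -256914/108991 ≈ -2.3572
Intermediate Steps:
t = 6 (t = 2 - 1*(-4) = 2 + 4 = 6)
c(H) = 96 (c(H) = (6*4)*4 = 24*4 = 96)
r(h) = (32 + h)/(96 + h) (r(h) = (h + 32)/(h + 96) = (32 + h)/(96 + h))
((-28 - 22)² + 1578)/(-1730 + r(-33)) = ((-28 - 22)² + 1578)/(-1730 + (32 - 33)/(96 - 33)) = ((-50)² + 1578)/(-1730 - 1/63) = (2500 + 1578)/(-1730 + (1/63)*(-1)) = 4078/(-1730 - 1/63) = 4078/(-108991/63) = 4078*(-63/108991) = -256914/108991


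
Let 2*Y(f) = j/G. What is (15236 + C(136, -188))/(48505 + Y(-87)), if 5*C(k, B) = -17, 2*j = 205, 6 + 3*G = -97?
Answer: 31379156/99917225 ≈ 0.31405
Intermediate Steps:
G = -103/3 (G = -2 + (⅓)*(-97) = -2 - 97/3 = -103/3 ≈ -34.333)
j = 205/2 (j = (½)*205 = 205/2 ≈ 102.50)
C(k, B) = -17/5 (C(k, B) = (⅕)*(-17) = -17/5)
Y(f) = -615/412 (Y(f) = (205/(2*(-103/3)))/2 = ((205/2)*(-3/103))/2 = (½)*(-615/206) = -615/412)
(15236 + C(136, -188))/(48505 + Y(-87)) = (15236 - 17/5)/(48505 - 615/412) = 76163/(5*(19983445/412)) = (76163/5)*(412/19983445) = 31379156/99917225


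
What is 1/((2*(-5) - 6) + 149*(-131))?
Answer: -1/19535 ≈ -5.1190e-5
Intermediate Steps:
1/((2*(-5) - 6) + 149*(-131)) = 1/((-10 - 6) - 19519) = 1/(-16 - 19519) = 1/(-19535) = -1/19535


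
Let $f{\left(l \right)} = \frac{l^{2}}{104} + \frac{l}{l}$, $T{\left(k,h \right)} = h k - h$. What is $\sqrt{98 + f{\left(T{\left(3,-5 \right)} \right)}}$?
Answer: $\frac{\sqrt{67574}}{26} \approx 9.9981$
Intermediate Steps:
$T{\left(k,h \right)} = - h + h k$
$f{\left(l \right)} = 1 + \frac{l^{2}}{104}$ ($f{\left(l \right)} = l^{2} \cdot \frac{1}{104} + 1 = \frac{l^{2}}{104} + 1 = 1 + \frac{l^{2}}{104}$)
$\sqrt{98 + f{\left(T{\left(3,-5 \right)} \right)}} = \sqrt{98 + \left(1 + \frac{\left(- 5 \left(-1 + 3\right)\right)^{2}}{104}\right)} = \sqrt{98 + \left(1 + \frac{\left(\left(-5\right) 2\right)^{2}}{104}\right)} = \sqrt{98 + \left(1 + \frac{\left(-10\right)^{2}}{104}\right)} = \sqrt{98 + \left(1 + \frac{1}{104} \cdot 100\right)} = \sqrt{98 + \left(1 + \frac{25}{26}\right)} = \sqrt{98 + \frac{51}{26}} = \sqrt{\frac{2599}{26}} = \frac{\sqrt{67574}}{26}$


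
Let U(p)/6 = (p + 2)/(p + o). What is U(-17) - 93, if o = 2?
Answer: -87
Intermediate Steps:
U(p) = 6 (U(p) = 6*((p + 2)/(p + 2)) = 6*((2 + p)/(2 + p)) = 6*1 = 6)
U(-17) - 93 = 6 - 93 = -87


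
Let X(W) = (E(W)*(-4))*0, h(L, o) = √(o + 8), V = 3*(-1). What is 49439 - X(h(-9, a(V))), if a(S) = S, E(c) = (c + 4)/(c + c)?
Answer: 49439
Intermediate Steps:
V = -3
E(c) = (4 + c)/(2*c) (E(c) = (4 + c)/((2*c)) = (4 + c)*(1/(2*c)) = (4 + c)/(2*c))
h(L, o) = √(8 + o)
X(W) = 0 (X(W) = (((4 + W)/(2*W))*(-4))*0 = -2*(4 + W)/W*0 = 0)
49439 - X(h(-9, a(V))) = 49439 - 1*0 = 49439 + 0 = 49439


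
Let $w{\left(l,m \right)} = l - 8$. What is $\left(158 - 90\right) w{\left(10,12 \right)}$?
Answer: $136$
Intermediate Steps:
$w{\left(l,m \right)} = -8 + l$ ($w{\left(l,m \right)} = l - 8 = -8 + l$)
$\left(158 - 90\right) w{\left(10,12 \right)} = \left(158 - 90\right) \left(-8 + 10\right) = 68 \cdot 2 = 136$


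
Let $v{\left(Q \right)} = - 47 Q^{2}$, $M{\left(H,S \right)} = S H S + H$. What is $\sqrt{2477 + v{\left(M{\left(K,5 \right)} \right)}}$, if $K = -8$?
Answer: $3 i \sqrt{225659} \approx 1425.1 i$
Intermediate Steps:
$M{\left(H,S \right)} = H + H S^{2}$ ($M{\left(H,S \right)} = H S S + H = H S^{2} + H = H + H S^{2}$)
$\sqrt{2477 + v{\left(M{\left(K,5 \right)} \right)}} = \sqrt{2477 - 47 \left(- 8 \left(1 + 5^{2}\right)\right)^{2}} = \sqrt{2477 - 47 \left(- 8 \left(1 + 25\right)\right)^{2}} = \sqrt{2477 - 47 \left(\left(-8\right) 26\right)^{2}} = \sqrt{2477 - 47 \left(-208\right)^{2}} = \sqrt{2477 - 2033408} = \sqrt{-2030931} = 3 i \sqrt{225659}$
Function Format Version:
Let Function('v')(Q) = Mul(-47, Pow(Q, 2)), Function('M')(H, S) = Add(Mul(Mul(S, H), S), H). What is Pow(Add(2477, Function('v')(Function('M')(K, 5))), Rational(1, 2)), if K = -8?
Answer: Mul(3, I, Pow(225659, Rational(1, 2))) ≈ Mul(1425.1, I)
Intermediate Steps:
Function('M')(H, S) = Add(H, Mul(H, Pow(S, 2))) (Function('M')(H, S) = Add(Mul(Mul(H, S), S), H) = Add(Mul(H, Pow(S, 2)), H) = Add(H, Mul(H, Pow(S, 2))))
Pow(Add(2477, Function('v')(Function('M')(K, 5))), Rational(1, 2)) = Pow(Add(2477, Mul(-47, Pow(Mul(-8, Add(1, Pow(5, 2))), 2))), Rational(1, 2)) = Pow(Add(2477, Mul(-47, Pow(Mul(-8, Add(1, 25)), 2))), Rational(1, 2)) = Pow(Add(2477, Mul(-47, Pow(Mul(-8, 26), 2))), Rational(1, 2)) = Pow(Add(2477, Mul(-47, Pow(-208, 2))), Rational(1, 2)) = Pow(Add(2477, Mul(-47, 43264)), Rational(1, 2)) = Pow(Add(2477, -2033408), Rational(1, 2)) = Pow(-2030931, Rational(1, 2)) = Mul(3, I, Pow(225659, Rational(1, 2)))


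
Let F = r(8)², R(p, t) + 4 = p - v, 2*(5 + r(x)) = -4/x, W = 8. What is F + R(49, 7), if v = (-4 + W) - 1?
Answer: 1113/16 ≈ 69.563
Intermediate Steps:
r(x) = -5 - 2/x (r(x) = -5 + (-4/x)/2 = -5 - 2/x)
v = 3 (v = (-4 + 8) - 1 = 4 - 1 = 3)
R(p, t) = -7 + p (R(p, t) = -4 + (p - 1*3) = -4 + (p - 3) = -4 + (-3 + p) = -7 + p)
F = 441/16 (F = (-5 - 2/8)² = (-5 - 2*⅛)² = (-5 - ¼)² = (-21/4)² = 441/16 ≈ 27.563)
F + R(49, 7) = 441/16 + (-7 + 49) = 441/16 + 42 = 1113/16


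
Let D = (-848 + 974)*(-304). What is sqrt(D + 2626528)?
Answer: 8*sqrt(40441) ≈ 1608.8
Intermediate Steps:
D = -38304 (D = 126*(-304) = -38304)
sqrt(D + 2626528) = sqrt(-38304 + 2626528) = sqrt(2588224) = 8*sqrt(40441)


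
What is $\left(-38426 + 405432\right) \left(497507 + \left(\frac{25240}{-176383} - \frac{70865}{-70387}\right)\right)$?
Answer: $\frac{2266847447784033068772}{12415070221} \approx 1.8259 \cdot 10^{11}$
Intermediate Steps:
$\left(-38426 + 405432\right) \left(497507 + \left(\frac{25240}{-176383} - \frac{70865}{-70387}\right)\right) = 367006 \left(497507 + \left(25240 \left(- \frac{1}{176383}\right) - - \frac{70865}{70387}\right)\right) = 367006 \left(497507 + \left(- \frac{25240}{176383} + \frac{70865}{70387}\right)\right) = 367006 \left(497507 + \frac{10722813415}{12415070221}\right) = 367006 \cdot \frac{6176595063252462}{12415070221} = \frac{2266847447784033068772}{12415070221}$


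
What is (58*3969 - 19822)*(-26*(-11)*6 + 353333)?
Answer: 74695208620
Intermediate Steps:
(58*3969 - 19822)*(-26*(-11)*6 + 353333) = (230202 - 19822)*(286*6 + 353333) = 210380*(1716 + 353333) = 210380*355049 = 74695208620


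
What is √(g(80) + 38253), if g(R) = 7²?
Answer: √38302 ≈ 195.71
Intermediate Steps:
g(R) = 49
√(g(80) + 38253) = √(49 + 38253) = √38302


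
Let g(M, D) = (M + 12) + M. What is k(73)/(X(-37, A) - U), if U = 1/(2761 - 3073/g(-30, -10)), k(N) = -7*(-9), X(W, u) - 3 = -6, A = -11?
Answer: -2847621/135617 ≈ -20.998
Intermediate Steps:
X(W, u) = -3 (X(W, u) = 3 - 6 = -3)
k(N) = 63
g(M, D) = 12 + 2*M (g(M, D) = (12 + M) + M = 12 + 2*M)
U = 48/135601 (U = 1/(2761 - 3073/(12 + 2*(-30))) = 1/(2761 - 3073/(12 - 60)) = 1/(2761 - 3073/(-48)) = 1/(2761 - 3073*(-1/48)) = 1/(2761 + 3073/48) = 1/(135601/48) = 48/135601 ≈ 0.00035398)
k(73)/(X(-37, A) - U) = 63/(-3 - 1*48/135601) = 63/(-3 - 48/135601) = 63/(-406851/135601) = 63*(-135601/406851) = -2847621/135617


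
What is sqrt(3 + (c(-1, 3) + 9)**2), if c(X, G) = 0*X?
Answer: 2*sqrt(21) ≈ 9.1651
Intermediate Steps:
c(X, G) = 0
sqrt(3 + (c(-1, 3) + 9)**2) = sqrt(3 + (0 + 9)**2) = sqrt(3 + 9**2) = sqrt(3 + 81) = sqrt(84) = 2*sqrt(21)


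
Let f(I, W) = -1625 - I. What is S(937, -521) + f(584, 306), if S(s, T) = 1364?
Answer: -845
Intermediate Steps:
S(937, -521) + f(584, 306) = 1364 + (-1625 - 1*584) = 1364 + (-1625 - 584) = 1364 - 2209 = -845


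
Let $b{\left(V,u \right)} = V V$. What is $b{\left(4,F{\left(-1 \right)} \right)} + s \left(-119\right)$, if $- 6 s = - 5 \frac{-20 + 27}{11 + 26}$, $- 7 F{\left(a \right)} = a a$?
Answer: $- \frac{613}{222} \approx -2.7613$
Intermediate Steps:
$F{\left(a \right)} = - \frac{a^{2}}{7}$ ($F{\left(a \right)} = - \frac{a a}{7} = - \frac{a^{2}}{7}$)
$b{\left(V,u \right)} = V^{2}$
$s = \frac{35}{222}$ ($s = - \frac{\left(-5\right) \frac{-20 + 27}{11 + 26}}{6} = - \frac{\left(-5\right) \frac{7}{37}}{6} = \left(- \frac{1}{6}\right) \left(- \frac{35}{37}\right) = \frac{35}{222} \approx 0.15766$)
$b{\left(4,F{\left(-1 \right)} \right)} + s \left(-119\right) = 4^{2} + \frac{35}{222} \left(-119\right) = 16 - \frac{4165}{222} = - \frac{613}{222}$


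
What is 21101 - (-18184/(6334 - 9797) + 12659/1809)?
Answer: 132111895294/6264567 ≈ 21089.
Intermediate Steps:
21101 - (-18184/(6334 - 9797) + 12659/1809) = 21101 - (-18184/(-3463) + 12659*(1/1809)) = 21101 - (-18184*(-1/3463) + 12659/1809) = 21101 - (18184/3463 + 12659/1809) = 21101 - 1*76732973/6264567 = 21101 - 76732973/6264567 = 132111895294/6264567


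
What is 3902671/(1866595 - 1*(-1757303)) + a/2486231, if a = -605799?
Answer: 7507587838499/9009847548438 ≈ 0.83326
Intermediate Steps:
3902671/(1866595 - 1*(-1757303)) + a/2486231 = 3902671/(1866595 - 1*(-1757303)) - 605799/2486231 = 3902671/(1866595 + 1757303) - 605799*1/2486231 = 3902671/3623898 - 605799/2486231 = 7507587838499/9009847548438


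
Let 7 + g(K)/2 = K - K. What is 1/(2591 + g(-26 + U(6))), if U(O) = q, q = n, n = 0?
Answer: 1/2577 ≈ 0.00038805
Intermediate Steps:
q = 0
U(O) = 0
g(K) = -14 (g(K) = -14 + 2*(K - K) = -14 + 2*0 = -14 + 0 = -14)
1/(2591 + g(-26 + U(6))) = 1/(2591 - 14) = 1/2577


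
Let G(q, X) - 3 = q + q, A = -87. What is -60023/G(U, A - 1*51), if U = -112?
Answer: 60023/221 ≈ 271.60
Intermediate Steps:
G(q, X) = 3 + 2*q (G(q, X) = 3 + (q + q) = 3 + 2*q)
-60023/G(U, A - 1*51) = -60023/(3 + 2*(-112)) = -60023/(3 - 224) = -60023/(-221) = -60023*(-1/221) = 60023/221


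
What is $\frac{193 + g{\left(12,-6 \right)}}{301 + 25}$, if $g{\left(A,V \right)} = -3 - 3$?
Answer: $\frac{187}{326} \approx 0.57362$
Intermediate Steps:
$g{\left(A,V \right)} = -6$
$\frac{193 + g{\left(12,-6 \right)}}{301 + 25} = \frac{193 - 6}{301 + 25} = \frac{187}{326}$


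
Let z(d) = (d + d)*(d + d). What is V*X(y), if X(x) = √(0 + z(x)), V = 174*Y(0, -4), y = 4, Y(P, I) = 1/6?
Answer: 232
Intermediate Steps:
z(d) = 4*d² (z(d) = (2*d)*(2*d) = 4*d²)
Y(P, I) = ⅙
V = 29 (V = 174*(⅙) = 29)
X(x) = 2*√(x²) (X(x) = √(0 + 4*x²) = √(4*x²) = 2*√(x²))
V*X(y) = 29*(2*√(4²)) = 29*(2*√16) = 29*(2*4) = 29*8 = 232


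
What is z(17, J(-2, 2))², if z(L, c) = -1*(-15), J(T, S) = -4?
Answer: 225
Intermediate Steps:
z(L, c) = 15
z(17, J(-2, 2))² = 15² = 225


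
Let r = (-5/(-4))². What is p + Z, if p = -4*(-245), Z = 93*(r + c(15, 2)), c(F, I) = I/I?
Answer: 19493/16 ≈ 1218.3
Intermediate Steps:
c(F, I) = 1
r = 25/16 (r = (-5*(-¼))² = (5/4)² = 25/16 ≈ 1.5625)
Z = 3813/16 (Z = 93*(25/16 + 1) = 93*(41/16) = 3813/16 ≈ 238.31)
p = 980
p + Z = 980 + 3813/16 = 19493/16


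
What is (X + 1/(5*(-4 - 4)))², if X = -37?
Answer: 2193361/1600 ≈ 1370.9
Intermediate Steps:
(X + 1/(5*(-4 - 4)))² = (-37 + 1/(5*(-4 - 4)))² = (-37 + 1/(5*(-8)))² = (-37 + 1/(-40))² = (-37 - 1/40)² = (-1481/40)² = 2193361/1600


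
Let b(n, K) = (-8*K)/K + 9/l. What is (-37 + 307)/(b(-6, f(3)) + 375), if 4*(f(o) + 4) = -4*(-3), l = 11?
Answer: 1485/2023 ≈ 0.73406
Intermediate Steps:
f(o) = -1 (f(o) = -4 + (-4*(-3))/4 = -4 + (¼)*12 = -4 + 3 = -1)
b(n, K) = -79/11 (b(n, K) = (-8*K)/K + 9/11 = -8 + 9*(1/11) = -8 + 9/11 = -79/11)
(-37 + 307)/(b(-6, f(3)) + 375) = (-37 + 307)/(-79/11 + 375) = 270/(4046/11) = 270*(11/4046) = 1485/2023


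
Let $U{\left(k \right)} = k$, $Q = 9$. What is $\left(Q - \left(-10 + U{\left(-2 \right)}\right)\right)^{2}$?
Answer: $441$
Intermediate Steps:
$\left(Q - \left(-10 + U{\left(-2 \right)}\right)\right)^{2} = \left(9 + \left(10 - -2\right)\right)^{2} = \left(9 + \left(10 + 2\right)\right)^{2} = \left(9 + 12\right)^{2} = 21^{2} = 441$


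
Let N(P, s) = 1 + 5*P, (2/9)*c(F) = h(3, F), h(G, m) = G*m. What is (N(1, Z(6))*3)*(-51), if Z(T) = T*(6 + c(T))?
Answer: -918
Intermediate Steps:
c(F) = 27*F/2 (c(F) = 9*(3*F)/2 = 27*F/2)
Z(T) = T*(6 + 27*T/2)
(N(1, Z(6))*3)*(-51) = ((1 + 5*1)*3)*(-51) = ((1 + 5)*3)*(-51) = (6*3)*(-51) = 18*(-51) = -918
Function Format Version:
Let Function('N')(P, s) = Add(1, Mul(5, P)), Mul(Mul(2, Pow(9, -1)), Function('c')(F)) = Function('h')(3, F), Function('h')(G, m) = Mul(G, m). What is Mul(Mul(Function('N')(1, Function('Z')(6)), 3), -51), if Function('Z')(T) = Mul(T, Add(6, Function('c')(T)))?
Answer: -918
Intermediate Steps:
Function('c')(F) = Mul(Rational(27, 2), F) (Function('c')(F) = Mul(Rational(9, 2), Mul(3, F)) = Mul(Rational(27, 2), F))
Function('Z')(T) = Mul(T, Add(6, Mul(Rational(27, 2), T)))
Mul(Mul(Function('N')(1, Function('Z')(6)), 3), -51) = Mul(Mul(Add(1, Mul(5, 1)), 3), -51) = Mul(Mul(Add(1, 5), 3), -51) = Mul(Mul(6, 3), -51) = Mul(18, -51) = -918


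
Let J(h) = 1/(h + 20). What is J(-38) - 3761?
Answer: -67699/18 ≈ -3761.1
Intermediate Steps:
J(h) = 1/(20 + h)
J(-38) - 3761 = 1/(20 - 38) - 3761 = 1/(-18) - 3761 = -1/18 - 3761 = -67699/18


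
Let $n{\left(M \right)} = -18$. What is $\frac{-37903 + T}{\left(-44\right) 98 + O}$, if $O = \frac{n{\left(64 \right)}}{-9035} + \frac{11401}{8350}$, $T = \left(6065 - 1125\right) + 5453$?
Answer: $\frac{19765869500}{3097179273} \approx 6.3819$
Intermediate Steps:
$T = 10393$ ($T = 4940 + 5453 = 10393$)
$O = \frac{20631667}{15088450}$ ($O = - \frac{18}{-9035} + \frac{11401}{8350} = \left(-18\right) \left(- \frac{1}{9035}\right) + 11401 \cdot \frac{1}{8350} = \frac{18}{9035} + \frac{11401}{8350} = \frac{20631667}{15088450} \approx 1.3674$)
$\frac{-37903 + T}{\left(-44\right) 98 + O} = \frac{-37903 + 10393}{\left(-44\right) 98 + \frac{20631667}{15088450}} = - \frac{27510}{-4312 + \frac{20631667}{15088450}} = - \frac{27510}{- \frac{65040764733}{15088450}} = \left(-27510\right) \left(- \frac{15088450}{65040764733}\right) = \frac{19765869500}{3097179273}$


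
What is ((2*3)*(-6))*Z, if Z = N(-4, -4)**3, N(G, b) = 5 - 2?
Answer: -972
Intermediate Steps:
N(G, b) = 3
Z = 27 (Z = 3**3 = 27)
((2*3)*(-6))*Z = ((2*3)*(-6))*27 = (6*(-6))*27 = -36*27 = -972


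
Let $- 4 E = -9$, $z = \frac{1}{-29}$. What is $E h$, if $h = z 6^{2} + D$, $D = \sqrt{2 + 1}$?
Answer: $- \frac{81}{29} + \frac{9 \sqrt{3}}{4} \approx 1.104$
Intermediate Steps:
$D = \sqrt{3} \approx 1.732$
$z = - \frac{1}{29} \approx -0.034483$
$E = \frac{9}{4}$ ($E = \left(- \frac{1}{4}\right) \left(-9\right) = \frac{9}{4} \approx 2.25$)
$h = - \frac{36}{29} + \sqrt{3}$ ($h = - \frac{6^{2}}{29} + \sqrt{3} = \left(- \frac{1}{29}\right) 36 + \sqrt{3} = - \frac{36}{29} + \sqrt{3} \approx 0.49067$)
$E h = \frac{9 \left(- \frac{36}{29} + \sqrt{3}\right)}{4} = - \frac{81}{29} + \frac{9 \sqrt{3}}{4}$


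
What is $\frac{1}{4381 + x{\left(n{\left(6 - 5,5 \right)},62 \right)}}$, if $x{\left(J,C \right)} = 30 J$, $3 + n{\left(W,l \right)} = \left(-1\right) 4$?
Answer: $\frac{1}{4171} \approx 0.00023975$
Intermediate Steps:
$n{\left(W,l \right)} = -7$ ($n{\left(W,l \right)} = -3 - 4 = -7$)
$\frac{1}{4381 + x{\left(n{\left(6 - 5,5 \right)},62 \right)}} = \frac{1}{4381 + 30 \left(-7\right)} = \frac{1}{4381 - 210} = \frac{1}{4171}$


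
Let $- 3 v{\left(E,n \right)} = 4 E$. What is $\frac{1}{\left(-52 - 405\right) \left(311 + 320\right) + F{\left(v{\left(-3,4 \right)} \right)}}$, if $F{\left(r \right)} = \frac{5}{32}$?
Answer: $- \frac{32}{9227739} \approx -3.4678 \cdot 10^{-6}$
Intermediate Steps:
$v{\left(E,n \right)} = - \frac{4 E}{3}$
$F{\left(r \right)} = \frac{5}{32}$ ($F{\left(r \right)} = 5 \cdot \frac{1}{32} = \frac{5}{32}$)
$\frac{1}{\left(-52 - 405\right) \left(311 + 320\right) + F{\left(v{\left(-3,4 \right)} \right)}} = \frac{1}{\left(-52 - 405\right) \left(311 + 320\right) + \frac{5}{32}} = \frac{1}{\left(-457\right) 631 + \frac{5}{32}} = \frac{1}{-288367 + \frac{5}{32}} = \frac{1}{- \frac{9227739}{32}} = - \frac{32}{9227739}$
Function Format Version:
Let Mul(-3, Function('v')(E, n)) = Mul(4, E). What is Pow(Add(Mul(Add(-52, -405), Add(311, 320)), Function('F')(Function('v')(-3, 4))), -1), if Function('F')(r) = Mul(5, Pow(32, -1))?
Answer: Rational(-32, 9227739) ≈ -3.4678e-6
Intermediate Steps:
Function('v')(E, n) = Mul(Rational(-4, 3), E) (Function('v')(E, n) = Mul(Rational(-1, 3), Mul(4, E)) = Mul(Rational(-4, 3), E))
Function('F')(r) = Rational(5, 32) (Function('F')(r) = Mul(5, Rational(1, 32)) = Rational(5, 32))
Pow(Add(Mul(Add(-52, -405), Add(311, 320)), Function('F')(Function('v')(-3, 4))), -1) = Pow(Add(Mul(Add(-52, -405), Add(311, 320)), Rational(5, 32)), -1) = Pow(Add(Mul(-457, 631), Rational(5, 32)), -1) = Pow(Add(-288367, Rational(5, 32)), -1) = Pow(Rational(-9227739, 32), -1) = Rational(-32, 9227739)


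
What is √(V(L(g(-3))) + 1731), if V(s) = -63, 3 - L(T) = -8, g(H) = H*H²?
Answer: 2*√417 ≈ 40.841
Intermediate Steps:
g(H) = H³
L(T) = 11 (L(T) = 3 - 1*(-8) = 3 + 8 = 11)
√(V(L(g(-3))) + 1731) = √(-63 + 1731) = √1668 = 2*√417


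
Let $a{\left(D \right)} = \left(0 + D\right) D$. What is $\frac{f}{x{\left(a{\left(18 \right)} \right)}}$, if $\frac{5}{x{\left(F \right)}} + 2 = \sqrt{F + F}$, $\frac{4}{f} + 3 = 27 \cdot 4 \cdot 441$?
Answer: $- \frac{8}{238125} + \frac{24 \sqrt{2}}{79375} \approx 0.00039401$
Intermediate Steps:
$a{\left(D \right)} = D^{2}$ ($a{\left(D \right)} = D D = D^{2}$)
$f = \frac{4}{47625}$ ($f = \frac{4}{-3 + 27 \cdot 4 \cdot 441} = \frac{4}{-3 + 108 \cdot 441} = \frac{4}{-3 + 47628} = \frac{4}{47625} \approx 8.3989 \cdot 10^{-5}$)
$x{\left(F \right)} = \frac{5}{-2 + \sqrt{2} \sqrt{F}}$ ($x{\left(F \right)} = \frac{5}{-2 + \sqrt{F + F}} = \frac{5}{-2 + \sqrt{2 F}} = \frac{5}{-2 + \sqrt{2} \sqrt{F}}$)
$\frac{f}{x{\left(a{\left(18 \right)} \right)}} = \frac{4}{47625 \frac{5}{-2 + \sqrt{2} \sqrt{18^{2}}}} = \frac{4}{47625 \frac{5}{-2 + \sqrt{2} \sqrt{324}}} = \frac{4}{47625 \frac{5}{-2 + \sqrt{2} \cdot 18}} = \frac{4}{47625 \frac{5}{-2 + 18 \sqrt{2}}} = \frac{4 \left(- \frac{2}{5} + \frac{18 \sqrt{2}}{5}\right)}{47625} = - \frac{8}{238125} + \frac{24 \sqrt{2}}{79375}$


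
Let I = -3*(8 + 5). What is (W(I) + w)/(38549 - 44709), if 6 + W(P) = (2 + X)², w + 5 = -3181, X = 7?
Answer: 3111/6160 ≈ 0.50503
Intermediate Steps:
I = -39 (I = -3*13 = -39)
w = -3186 (w = -5 - 3181 = -3186)
W(P) = 75 (W(P) = -6 + (2 + 7)² = -6 + 9² = -6 + 81 = 75)
(W(I) + w)/(38549 - 44709) = (75 - 3186)/(38549 - 44709) = -3111/(-6160) = -3111*(-1/6160) = 3111/6160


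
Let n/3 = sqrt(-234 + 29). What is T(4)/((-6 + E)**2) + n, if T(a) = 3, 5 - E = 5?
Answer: 1/12 + 3*I*sqrt(205) ≈ 0.083333 + 42.953*I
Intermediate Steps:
E = 0 (E = 5 - 1*5 = 5 - 5 = 0)
n = 3*I*sqrt(205) (n = 3*sqrt(-234 + 29) = 3*sqrt(-205) = 3*(I*sqrt(205)) = 3*I*sqrt(205) ≈ 42.953*I)
T(4)/((-6 + E)**2) + n = 3/((-6 + 0)**2) + 3*I*sqrt(205) = 3/((-6)**2) + 3*I*sqrt(205) = 3/36 + 3*I*sqrt(205) = 3*(1/36) + 3*I*sqrt(205) = 1/12 + 3*I*sqrt(205)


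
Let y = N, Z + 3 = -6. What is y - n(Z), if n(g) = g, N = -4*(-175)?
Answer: 709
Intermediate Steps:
Z = -9 (Z = -3 - 6 = -9)
N = 700
y = 700
y - n(Z) = 700 - 1*(-9) = 700 + 9 = 709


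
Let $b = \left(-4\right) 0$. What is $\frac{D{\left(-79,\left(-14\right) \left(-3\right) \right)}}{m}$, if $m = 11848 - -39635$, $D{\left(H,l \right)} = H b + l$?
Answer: $\frac{14}{17161} \approx 0.0008158$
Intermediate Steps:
$b = 0$
$D{\left(H,l \right)} = l$ ($D{\left(H,l \right)} = H 0 + l = 0 + l = l$)
$m = 51483$ ($m = 11848 + 39635 = 51483$)
$\frac{D{\left(-79,\left(-14\right) \left(-3\right) \right)}}{m} = \frac{\left(-14\right) \left(-3\right)}{51483} = 42 \cdot \frac{1}{51483} = \frac{14}{17161}$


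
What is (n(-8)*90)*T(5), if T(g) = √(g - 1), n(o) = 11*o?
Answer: -15840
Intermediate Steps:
T(g) = √(-1 + g)
(n(-8)*90)*T(5) = ((11*(-8))*90)*√(-1 + 5) = (-88*90)*√4 = -7920*2 = -15840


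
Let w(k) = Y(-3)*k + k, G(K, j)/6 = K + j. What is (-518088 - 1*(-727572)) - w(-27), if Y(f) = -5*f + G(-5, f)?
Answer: 208620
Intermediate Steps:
G(K, j) = 6*K + 6*j (G(K, j) = 6*(K + j) = 6*K + 6*j)
Y(f) = -30 + f (Y(f) = -5*f + (6*(-5) + 6*f) = -5*f + (-30 + 6*f) = -30 + f)
w(k) = -32*k (w(k) = (-30 - 3)*k + k = -33*k + k = -32*k)
(-518088 - 1*(-727572)) - w(-27) = (-518088 - 1*(-727572)) - (-32)*(-27) = (-518088 + 727572) - 1*864 = 209484 - 864 = 208620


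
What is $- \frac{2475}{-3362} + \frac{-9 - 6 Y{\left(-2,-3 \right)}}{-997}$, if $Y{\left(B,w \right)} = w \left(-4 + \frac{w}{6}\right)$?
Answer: $\frac{2770155}{3351914} \approx 0.82644$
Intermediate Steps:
$Y{\left(B,w \right)} = w \left(-4 + \frac{w}{6}\right)$ ($Y{\left(B,w \right)} = w \left(-4 + w \frac{1}{6}\right) = w \left(-4 + \frac{w}{6}\right)$)
$- \frac{2475}{-3362} + \frac{-9 - 6 Y{\left(-2,-3 \right)}}{-997} = - \frac{2475}{-3362} + \frac{-9 - 6 \cdot \frac{1}{6} \left(-3\right) \left(-24 - 3\right)}{-997} = \left(-2475\right) \left(- \frac{1}{3362}\right) + \left(-9 - 6 \cdot \frac{1}{6} \left(-3\right) \left(-27\right)\right) \left(- \frac{1}{997}\right) = \frac{2475}{3362} + \left(-9 - 81\right) \left(- \frac{1}{997}\right) = \frac{2475}{3362} - - \frac{90}{997} = \frac{2475}{3362} + \frac{90}{997} = \frac{2770155}{3351914}$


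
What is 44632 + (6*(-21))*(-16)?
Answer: 46648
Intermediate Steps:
44632 + (6*(-21))*(-16) = 44632 - 126*(-16) = 44632 + 2016 = 46648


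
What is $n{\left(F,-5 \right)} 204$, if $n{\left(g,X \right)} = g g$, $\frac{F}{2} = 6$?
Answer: $29376$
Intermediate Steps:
$F = 12$ ($F = 2 \cdot 6 = 12$)
$n{\left(g,X \right)} = g^{2}$
$n{\left(F,-5 \right)} 204 = 12^{2} \cdot 204 = 144 \cdot 204 = 29376$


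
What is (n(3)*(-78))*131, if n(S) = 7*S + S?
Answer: -245232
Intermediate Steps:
n(S) = 8*S
(n(3)*(-78))*131 = ((8*3)*(-78))*131 = (24*(-78))*131 = -1872*131 = -245232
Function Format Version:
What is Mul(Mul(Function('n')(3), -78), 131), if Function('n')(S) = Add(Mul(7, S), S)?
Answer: -245232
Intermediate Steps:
Function('n')(S) = Mul(8, S)
Mul(Mul(Function('n')(3), -78), 131) = Mul(Mul(Mul(8, 3), -78), 131) = Mul(Mul(24, -78), 131) = Mul(-1872, 131) = -245232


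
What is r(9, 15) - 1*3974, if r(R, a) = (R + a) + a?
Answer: -3935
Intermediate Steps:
r(R, a) = R + 2*a
r(9, 15) - 1*3974 = (9 + 2*15) - 1*3974 = (9 + 30) - 3974 = 39 - 3974 = -3935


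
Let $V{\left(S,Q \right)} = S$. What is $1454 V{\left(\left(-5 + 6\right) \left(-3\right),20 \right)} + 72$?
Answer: $-4290$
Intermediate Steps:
$1454 V{\left(\left(-5 + 6\right) \left(-3\right),20 \right)} + 72 = 1454 \left(-5 + 6\right) \left(-3\right) + 72 = 1454 \cdot 1 \left(-3\right) + 72 = 1454 \left(-3\right) + 72 = -4362 + 72 = -4290$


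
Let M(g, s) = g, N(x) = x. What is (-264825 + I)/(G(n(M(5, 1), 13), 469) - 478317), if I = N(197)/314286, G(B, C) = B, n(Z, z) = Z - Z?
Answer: 83230789753/150328336662 ≈ 0.55366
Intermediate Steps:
n(Z, z) = 0
I = 197/314286 ≈ 0.00062682
(-264825 + I)/(G(n(M(5, 1), 13), 469) - 478317) = (-264825 + 197/314286)/(0 - 478317) = -83230789753/314286/(-478317) = -83230789753/314286*(-1/478317) = 83230789753/150328336662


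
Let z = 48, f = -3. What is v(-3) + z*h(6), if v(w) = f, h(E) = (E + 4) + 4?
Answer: 669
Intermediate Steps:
h(E) = 8 + E (h(E) = (4 + E) + 4 = 8 + E)
v(w) = -3
v(-3) + z*h(6) = -3 + 48*(8 + 6) = -3 + 48*14 = -3 + 672 = 669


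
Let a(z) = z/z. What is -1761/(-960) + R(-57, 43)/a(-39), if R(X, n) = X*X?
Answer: 1040267/320 ≈ 3250.8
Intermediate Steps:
a(z) = 1
R(X, n) = X²
-1761/(-960) + R(-57, 43)/a(-39) = -1761/(-960) + (-57)²/1 = -1761*(-1/960) + 3249*1 = 587/320 + 3249 = 1040267/320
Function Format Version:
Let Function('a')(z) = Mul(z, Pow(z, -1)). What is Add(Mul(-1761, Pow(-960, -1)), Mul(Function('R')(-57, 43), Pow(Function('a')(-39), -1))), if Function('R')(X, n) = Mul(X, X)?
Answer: Rational(1040267, 320) ≈ 3250.8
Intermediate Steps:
Function('a')(z) = 1
Function('R')(X, n) = Pow(X, 2)
Add(Mul(-1761, Pow(-960, -1)), Mul(Function('R')(-57, 43), Pow(Function('a')(-39), -1))) = Add(Mul(-1761, Pow(-960, -1)), Mul(Pow(-57, 2), Pow(1, -1))) = Add(Mul(-1761, Rational(-1, 960)), Mul(3249, 1)) = Add(Rational(587, 320), 3249) = Rational(1040267, 320)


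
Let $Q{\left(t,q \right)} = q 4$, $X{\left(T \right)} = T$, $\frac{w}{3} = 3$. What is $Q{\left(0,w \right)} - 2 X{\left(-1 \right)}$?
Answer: $38$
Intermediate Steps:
$w = 9$ ($w = 3 \cdot 3 = 9$)
$Q{\left(t,q \right)} = 4 q$
$Q{\left(0,w \right)} - 2 X{\left(-1 \right)} = 4 \cdot 9 - -2 = 36 + 2 = 38$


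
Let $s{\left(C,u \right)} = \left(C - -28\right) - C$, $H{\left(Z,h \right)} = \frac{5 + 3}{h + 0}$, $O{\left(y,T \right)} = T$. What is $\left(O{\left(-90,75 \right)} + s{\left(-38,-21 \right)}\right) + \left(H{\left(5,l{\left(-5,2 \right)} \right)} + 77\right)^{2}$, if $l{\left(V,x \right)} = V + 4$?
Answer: $4864$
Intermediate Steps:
$l{\left(V,x \right)} = 4 + V$
$H{\left(Z,h \right)} = \frac{8}{h}$
$s{\left(C,u \right)} = 28$ ($s{\left(C,u \right)} = \left(C + 28\right) - C = \left(28 + C\right) - C = 28$)
$\left(O{\left(-90,75 \right)} + s{\left(-38,-21 \right)}\right) + \left(H{\left(5,l{\left(-5,2 \right)} \right)} + 77\right)^{2} = \left(75 + 28\right) + \left(\frac{8}{4 - 5} + 77\right)^{2} = 103 + \left(\frac{8}{-1} + 77\right)^{2} = 103 + \left(8 \left(-1\right) + 77\right)^{2} = 103 + \left(-8 + 77\right)^{2} = 103 + 69^{2} = 103 + 4761 = 4864$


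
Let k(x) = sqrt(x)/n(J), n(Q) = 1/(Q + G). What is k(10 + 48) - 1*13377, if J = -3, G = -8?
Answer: -13377 - 11*sqrt(58) ≈ -13461.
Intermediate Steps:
n(Q) = 1/(-8 + Q) (n(Q) = 1/(Q - 8) = 1/(-8 + Q))
k(x) = -11*sqrt(x) (k(x) = sqrt(x)/(1/(-8 - 3)) = sqrt(x)/(1/(-11)) = sqrt(x)/(-1/11) = -11*sqrt(x))
k(10 + 48) - 1*13377 = -11*sqrt(10 + 48) - 1*13377 = -11*sqrt(58) - 13377 = -13377 - 11*sqrt(58)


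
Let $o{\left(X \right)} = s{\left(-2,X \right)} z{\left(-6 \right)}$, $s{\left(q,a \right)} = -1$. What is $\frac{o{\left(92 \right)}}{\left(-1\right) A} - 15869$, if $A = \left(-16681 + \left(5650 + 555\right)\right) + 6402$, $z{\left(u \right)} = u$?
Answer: $- \frac{10775050}{679} \approx -15869.0$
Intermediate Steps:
$o{\left(X \right)} = 6$ ($o{\left(X \right)} = \left(-1\right) \left(-6\right) = 6$)
$A = -4074$ ($A = \left(-16681 + 6205\right) + 6402 = -10476 + 6402 = -4074$)
$\frac{o{\left(92 \right)}}{\left(-1\right) A} - 15869 = \frac{6}{\left(-1\right) \left(-4074\right)} - 15869 = \frac{6}{4074} - 15869 = 6 \cdot \frac{1}{4074} - 15869 = \frac{1}{679} - 15869 = - \frac{10775050}{679}$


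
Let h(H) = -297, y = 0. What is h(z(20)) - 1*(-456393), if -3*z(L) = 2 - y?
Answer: 456096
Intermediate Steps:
z(L) = -⅔ (z(L) = -(2 - 1*0)/3 = -(2 + 0)/3 = -⅓*2 = -⅔)
h(z(20)) - 1*(-456393) = -297 - 1*(-456393) = -297 + 456393 = 456096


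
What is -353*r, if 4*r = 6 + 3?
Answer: -3177/4 ≈ -794.25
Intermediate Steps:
r = 9/4 (r = (6 + 3)/4 = (¼)*9 = 9/4 ≈ 2.2500)
-353*r = -353*9/4 = -3177/4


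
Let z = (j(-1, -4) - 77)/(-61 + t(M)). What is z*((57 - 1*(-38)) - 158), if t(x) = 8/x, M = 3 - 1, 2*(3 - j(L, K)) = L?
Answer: -3087/38 ≈ -81.237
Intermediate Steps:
j(L, K) = 3 - L/2
M = 2
z = 49/38 (z = ((3 - ½*(-1)) - 77)/(-61 + 8/2) = ((3 + ½) - 77)/(-61 + 8*(½)) = (7/2 - 77)/(-61 + 4) = -147/2/(-57) = -147/2*(-1/57) = 49/38 ≈ 1.2895)
z*((57 - 1*(-38)) - 158) = 49*((57 - 1*(-38)) - 158)/38 = 49*((57 + 38) - 158)/38 = 49*(95 - 158)/38 = (49/38)*(-63) = -3087/38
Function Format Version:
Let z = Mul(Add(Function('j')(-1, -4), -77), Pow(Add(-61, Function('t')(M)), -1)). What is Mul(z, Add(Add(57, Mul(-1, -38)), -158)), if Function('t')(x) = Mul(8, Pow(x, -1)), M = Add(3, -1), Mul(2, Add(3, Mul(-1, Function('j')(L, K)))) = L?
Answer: Rational(-3087, 38) ≈ -81.237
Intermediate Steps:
Function('j')(L, K) = Add(3, Mul(Rational(-1, 2), L))
M = 2
z = Rational(49, 38) (z = Mul(Add(Add(3, Mul(Rational(-1, 2), -1)), -77), Pow(Add(-61, Mul(8, Pow(2, -1))), -1)) = Mul(Add(Add(3, Rational(1, 2)), -77), Pow(Add(-61, Mul(8, Rational(1, 2))), -1)) = Mul(Add(Rational(7, 2), -77), Pow(Add(-61, 4), -1)) = Mul(Rational(-147, 2), Pow(-57, -1)) = Mul(Rational(-147, 2), Rational(-1, 57)) = Rational(49, 38) ≈ 1.2895)
Mul(z, Add(Add(57, Mul(-1, -38)), -158)) = Mul(Rational(49, 38), Add(Add(57, Mul(-1, -38)), -158)) = Mul(Rational(49, 38), Add(Add(57, 38), -158)) = Mul(Rational(49, 38), Add(95, -158)) = Mul(Rational(49, 38), -63) = Rational(-3087, 38)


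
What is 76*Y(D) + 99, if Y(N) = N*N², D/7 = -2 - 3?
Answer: -3258401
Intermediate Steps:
D = -35 (D = 7*(-2 - 3) = 7*(-5) = -35)
Y(N) = N³
76*Y(D) + 99 = 76*(-35)³ + 99 = 76*(-42875) + 99 = -3258500 + 99 = -3258401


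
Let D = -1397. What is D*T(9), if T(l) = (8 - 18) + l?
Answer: 1397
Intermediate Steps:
T(l) = -10 + l
D*T(9) = -1397*(-10 + 9) = -1397*(-1) = 1397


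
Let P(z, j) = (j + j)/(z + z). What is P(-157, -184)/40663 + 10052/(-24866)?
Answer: -32084153694/79373403403 ≈ -0.40422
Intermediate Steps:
P(z, j) = j/z (P(z, j) = (2*j)/((2*z)) = (2*j)*(1/(2*z)) = j/z)
P(-157, -184)/40663 + 10052/(-24866) = -184/(-157)/40663 + 10052/(-24866) = -184*(-1/157)*(1/40663) + 10052*(-1/24866) = (184/157)*(1/40663) - 5026/12433 = 184/6384091 - 5026/12433 = -32084153694/79373403403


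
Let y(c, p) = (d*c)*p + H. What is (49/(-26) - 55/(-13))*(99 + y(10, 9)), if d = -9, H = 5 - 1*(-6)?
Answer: -21350/13 ≈ -1642.3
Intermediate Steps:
H = 11 (H = 5 + 6 = 11)
y(c, p) = 11 - 9*c*p (y(c, p) = (-9*c)*p + 11 = -9*c*p + 11 = 11 - 9*c*p)
(49/(-26) - 55/(-13))*(99 + y(10, 9)) = (49/(-26) - 55/(-13))*(99 + (11 - 9*10*9)) = (49*(-1/26) - 55*(-1/13))*(99 + (11 - 810)) = (-49/26 + 55/13)*(99 - 799) = (61/26)*(-700) = -21350/13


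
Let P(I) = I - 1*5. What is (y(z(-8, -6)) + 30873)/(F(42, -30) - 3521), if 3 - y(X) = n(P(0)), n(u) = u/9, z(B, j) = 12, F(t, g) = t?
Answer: -277889/31311 ≈ -8.8751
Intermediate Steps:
P(I) = -5 + I (P(I) = I - 5 = -5 + I)
n(u) = u/9 (n(u) = u*(⅑) = u/9)
y(X) = 32/9 (y(X) = 3 - (-5 + 0)/9 = 3 - (-5)/9 = 3 - 1*(-5/9) = 3 + 5/9 = 32/9)
(y(z(-8, -6)) + 30873)/(F(42, -30) - 3521) = (32/9 + 30873)/(42 - 3521) = (277889/9)/(-3479) = (277889/9)*(-1/3479) = -277889/31311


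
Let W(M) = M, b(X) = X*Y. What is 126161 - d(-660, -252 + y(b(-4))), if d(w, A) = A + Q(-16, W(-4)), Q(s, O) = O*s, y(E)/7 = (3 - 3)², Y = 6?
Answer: 126349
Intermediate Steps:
b(X) = 6*X (b(X) = X*6 = 6*X)
y(E) = 0 (y(E) = 7*(3 - 3)² = 7*0² = 7*0 = 0)
d(w, A) = 64 + A (d(w, A) = A - 4*(-16) = A + 64 = 64 + A)
126161 - d(-660, -252 + y(b(-4))) = 126161 - (64 + (-252 + 0)) = 126161 - (64 - 252) = 126161 - 1*(-188) = 126161 + 188 = 126349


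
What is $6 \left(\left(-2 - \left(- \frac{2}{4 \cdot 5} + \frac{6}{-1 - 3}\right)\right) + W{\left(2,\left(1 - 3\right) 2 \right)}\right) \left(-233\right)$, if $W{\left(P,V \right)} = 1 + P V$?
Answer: $\frac{51726}{5} \approx 10345.0$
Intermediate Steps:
$6 \left(\left(-2 - \left(- \frac{2}{4 \cdot 5} + \frac{6}{-1 - 3}\right)\right) + W{\left(2,\left(1 - 3\right) 2 \right)}\right) \left(-233\right) = 6 \left(\left(-2 - \left(- \frac{2}{4 \cdot 5} + \frac{6}{-1 - 3}\right)\right) + \left(1 + 2 \left(1 - 3\right) 2\right)\right) \left(-233\right) = 6 \left(\left(-2 - \left(- \frac{2}{20} + \frac{6}{-4}\right)\right) + \left(1 + 2 \left(\left(-2\right) 2\right)\right)\right) \left(-233\right) = 6 \left(\left(-2 - \left(\left(-2\right) \frac{1}{20} + 6 \left(- \frac{1}{4}\right)\right)\right) + \left(1 + 2 \left(-4\right)\right)\right) \left(-233\right) = 6 \left(\left(-2 - \left(- \frac{1}{10} - \frac{3}{2}\right)\right) + \left(1 - 8\right)\right) \left(-233\right) = 6 \left(\left(-2 - - \frac{8}{5}\right) - 7\right) \left(-233\right) = 6 \left(\left(-2 + \frac{8}{5}\right) - 7\right) \left(-233\right) = 6 \left(- \frac{2}{5} - 7\right) \left(-233\right) = 6 \left(- \frac{37}{5}\right) \left(-233\right) = \left(- \frac{222}{5}\right) \left(-233\right) = \frac{51726}{5}$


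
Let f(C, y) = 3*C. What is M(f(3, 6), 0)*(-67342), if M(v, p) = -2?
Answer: 134684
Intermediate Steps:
M(f(3, 6), 0)*(-67342) = -2*(-67342) = 134684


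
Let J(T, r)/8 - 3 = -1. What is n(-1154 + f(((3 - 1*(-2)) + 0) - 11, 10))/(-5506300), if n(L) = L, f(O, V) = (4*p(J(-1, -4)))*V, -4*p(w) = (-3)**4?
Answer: 491/1376575 ≈ 0.00035668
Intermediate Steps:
J(T, r) = 16 (J(T, r) = 24 + 8*(-1) = 24 - 8 = 16)
p(w) = -81/4 (p(w) = -1/4*(-3)**4 = -1/4*81 = -81/4)
f(O, V) = -81*V (f(O, V) = (4*(-81/4))*V = -81*V)
n(-1154 + f(((3 - 1*(-2)) + 0) - 11, 10))/(-5506300) = (-1154 - 81*10)/(-5506300) = (-1154 - 810)*(-1/5506300) = -1964*(-1/5506300) = 491/1376575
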